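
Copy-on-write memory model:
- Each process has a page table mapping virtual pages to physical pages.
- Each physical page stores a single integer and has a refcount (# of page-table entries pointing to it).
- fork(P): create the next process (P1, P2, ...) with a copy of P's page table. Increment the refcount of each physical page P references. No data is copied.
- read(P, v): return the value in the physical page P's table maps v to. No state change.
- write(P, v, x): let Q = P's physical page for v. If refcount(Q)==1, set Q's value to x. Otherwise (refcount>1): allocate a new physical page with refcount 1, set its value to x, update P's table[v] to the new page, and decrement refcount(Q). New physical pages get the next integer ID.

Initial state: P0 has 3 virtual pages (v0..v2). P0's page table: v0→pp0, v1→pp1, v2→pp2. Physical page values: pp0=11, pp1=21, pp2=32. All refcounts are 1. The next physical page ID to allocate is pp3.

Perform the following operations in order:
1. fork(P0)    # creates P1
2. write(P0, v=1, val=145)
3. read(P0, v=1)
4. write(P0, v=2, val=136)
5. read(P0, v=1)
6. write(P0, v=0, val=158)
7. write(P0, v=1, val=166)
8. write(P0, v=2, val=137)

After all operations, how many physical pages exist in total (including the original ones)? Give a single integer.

Op 1: fork(P0) -> P1. 3 ppages; refcounts: pp0:2 pp1:2 pp2:2
Op 2: write(P0, v1, 145). refcount(pp1)=2>1 -> COPY to pp3. 4 ppages; refcounts: pp0:2 pp1:1 pp2:2 pp3:1
Op 3: read(P0, v1) -> 145. No state change.
Op 4: write(P0, v2, 136). refcount(pp2)=2>1 -> COPY to pp4. 5 ppages; refcounts: pp0:2 pp1:1 pp2:1 pp3:1 pp4:1
Op 5: read(P0, v1) -> 145. No state change.
Op 6: write(P0, v0, 158). refcount(pp0)=2>1 -> COPY to pp5. 6 ppages; refcounts: pp0:1 pp1:1 pp2:1 pp3:1 pp4:1 pp5:1
Op 7: write(P0, v1, 166). refcount(pp3)=1 -> write in place. 6 ppages; refcounts: pp0:1 pp1:1 pp2:1 pp3:1 pp4:1 pp5:1
Op 8: write(P0, v2, 137). refcount(pp4)=1 -> write in place. 6 ppages; refcounts: pp0:1 pp1:1 pp2:1 pp3:1 pp4:1 pp5:1

Answer: 6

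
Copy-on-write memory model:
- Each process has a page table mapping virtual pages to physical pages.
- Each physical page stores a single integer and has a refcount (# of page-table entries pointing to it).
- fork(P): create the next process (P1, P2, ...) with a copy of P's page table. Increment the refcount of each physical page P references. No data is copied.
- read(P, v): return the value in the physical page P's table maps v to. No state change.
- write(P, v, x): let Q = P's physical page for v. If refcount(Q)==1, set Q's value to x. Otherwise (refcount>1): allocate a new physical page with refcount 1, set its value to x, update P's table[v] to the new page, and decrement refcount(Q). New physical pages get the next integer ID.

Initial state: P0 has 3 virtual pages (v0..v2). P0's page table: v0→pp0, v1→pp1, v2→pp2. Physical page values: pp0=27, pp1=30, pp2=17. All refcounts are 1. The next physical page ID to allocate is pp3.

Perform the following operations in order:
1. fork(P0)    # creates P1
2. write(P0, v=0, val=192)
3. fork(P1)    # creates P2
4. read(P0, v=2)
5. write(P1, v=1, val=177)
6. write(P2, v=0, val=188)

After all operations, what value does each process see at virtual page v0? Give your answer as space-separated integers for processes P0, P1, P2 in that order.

Answer: 192 27 188

Derivation:
Op 1: fork(P0) -> P1. 3 ppages; refcounts: pp0:2 pp1:2 pp2:2
Op 2: write(P0, v0, 192). refcount(pp0)=2>1 -> COPY to pp3. 4 ppages; refcounts: pp0:1 pp1:2 pp2:2 pp3:1
Op 3: fork(P1) -> P2. 4 ppages; refcounts: pp0:2 pp1:3 pp2:3 pp3:1
Op 4: read(P0, v2) -> 17. No state change.
Op 5: write(P1, v1, 177). refcount(pp1)=3>1 -> COPY to pp4. 5 ppages; refcounts: pp0:2 pp1:2 pp2:3 pp3:1 pp4:1
Op 6: write(P2, v0, 188). refcount(pp0)=2>1 -> COPY to pp5. 6 ppages; refcounts: pp0:1 pp1:2 pp2:3 pp3:1 pp4:1 pp5:1
P0: v0 -> pp3 = 192
P1: v0 -> pp0 = 27
P2: v0 -> pp5 = 188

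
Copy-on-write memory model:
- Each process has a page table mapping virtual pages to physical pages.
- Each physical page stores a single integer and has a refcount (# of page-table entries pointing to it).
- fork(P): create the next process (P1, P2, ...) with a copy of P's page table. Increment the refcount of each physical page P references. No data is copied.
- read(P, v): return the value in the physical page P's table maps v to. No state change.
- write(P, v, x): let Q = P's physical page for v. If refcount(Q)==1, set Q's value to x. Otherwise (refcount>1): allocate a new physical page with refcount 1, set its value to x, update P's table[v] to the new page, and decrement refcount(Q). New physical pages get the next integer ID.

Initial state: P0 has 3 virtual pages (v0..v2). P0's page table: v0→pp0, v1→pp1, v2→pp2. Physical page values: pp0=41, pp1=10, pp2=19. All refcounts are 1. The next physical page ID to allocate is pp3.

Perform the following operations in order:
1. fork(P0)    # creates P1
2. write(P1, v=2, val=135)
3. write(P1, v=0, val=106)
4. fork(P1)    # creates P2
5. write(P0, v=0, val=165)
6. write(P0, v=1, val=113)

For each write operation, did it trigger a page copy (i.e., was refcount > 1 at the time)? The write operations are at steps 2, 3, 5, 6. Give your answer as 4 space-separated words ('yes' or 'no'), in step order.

Op 1: fork(P0) -> P1. 3 ppages; refcounts: pp0:2 pp1:2 pp2:2
Op 2: write(P1, v2, 135). refcount(pp2)=2>1 -> COPY to pp3. 4 ppages; refcounts: pp0:2 pp1:2 pp2:1 pp3:1
Op 3: write(P1, v0, 106). refcount(pp0)=2>1 -> COPY to pp4. 5 ppages; refcounts: pp0:1 pp1:2 pp2:1 pp3:1 pp4:1
Op 4: fork(P1) -> P2. 5 ppages; refcounts: pp0:1 pp1:3 pp2:1 pp3:2 pp4:2
Op 5: write(P0, v0, 165). refcount(pp0)=1 -> write in place. 5 ppages; refcounts: pp0:1 pp1:3 pp2:1 pp3:2 pp4:2
Op 6: write(P0, v1, 113). refcount(pp1)=3>1 -> COPY to pp5. 6 ppages; refcounts: pp0:1 pp1:2 pp2:1 pp3:2 pp4:2 pp5:1

yes yes no yes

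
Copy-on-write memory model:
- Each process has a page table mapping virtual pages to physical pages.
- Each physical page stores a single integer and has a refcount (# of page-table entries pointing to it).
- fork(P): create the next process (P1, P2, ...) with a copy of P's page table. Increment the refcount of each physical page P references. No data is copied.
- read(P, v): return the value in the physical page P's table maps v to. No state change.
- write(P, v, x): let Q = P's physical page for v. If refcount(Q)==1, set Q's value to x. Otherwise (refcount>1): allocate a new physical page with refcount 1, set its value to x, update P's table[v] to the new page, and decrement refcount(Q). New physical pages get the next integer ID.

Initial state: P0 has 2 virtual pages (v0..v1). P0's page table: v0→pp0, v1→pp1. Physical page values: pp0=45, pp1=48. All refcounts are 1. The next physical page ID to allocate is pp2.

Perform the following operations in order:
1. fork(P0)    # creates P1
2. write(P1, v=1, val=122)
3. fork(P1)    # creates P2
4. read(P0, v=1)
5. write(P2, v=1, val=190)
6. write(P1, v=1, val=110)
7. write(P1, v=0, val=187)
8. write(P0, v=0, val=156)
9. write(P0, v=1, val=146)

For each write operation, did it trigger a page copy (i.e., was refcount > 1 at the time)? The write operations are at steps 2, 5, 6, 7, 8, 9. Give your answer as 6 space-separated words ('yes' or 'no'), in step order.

Op 1: fork(P0) -> P1. 2 ppages; refcounts: pp0:2 pp1:2
Op 2: write(P1, v1, 122). refcount(pp1)=2>1 -> COPY to pp2. 3 ppages; refcounts: pp0:2 pp1:1 pp2:1
Op 3: fork(P1) -> P2. 3 ppages; refcounts: pp0:3 pp1:1 pp2:2
Op 4: read(P0, v1) -> 48. No state change.
Op 5: write(P2, v1, 190). refcount(pp2)=2>1 -> COPY to pp3. 4 ppages; refcounts: pp0:3 pp1:1 pp2:1 pp3:1
Op 6: write(P1, v1, 110). refcount(pp2)=1 -> write in place. 4 ppages; refcounts: pp0:3 pp1:1 pp2:1 pp3:1
Op 7: write(P1, v0, 187). refcount(pp0)=3>1 -> COPY to pp4. 5 ppages; refcounts: pp0:2 pp1:1 pp2:1 pp3:1 pp4:1
Op 8: write(P0, v0, 156). refcount(pp0)=2>1 -> COPY to pp5. 6 ppages; refcounts: pp0:1 pp1:1 pp2:1 pp3:1 pp4:1 pp5:1
Op 9: write(P0, v1, 146). refcount(pp1)=1 -> write in place. 6 ppages; refcounts: pp0:1 pp1:1 pp2:1 pp3:1 pp4:1 pp5:1

yes yes no yes yes no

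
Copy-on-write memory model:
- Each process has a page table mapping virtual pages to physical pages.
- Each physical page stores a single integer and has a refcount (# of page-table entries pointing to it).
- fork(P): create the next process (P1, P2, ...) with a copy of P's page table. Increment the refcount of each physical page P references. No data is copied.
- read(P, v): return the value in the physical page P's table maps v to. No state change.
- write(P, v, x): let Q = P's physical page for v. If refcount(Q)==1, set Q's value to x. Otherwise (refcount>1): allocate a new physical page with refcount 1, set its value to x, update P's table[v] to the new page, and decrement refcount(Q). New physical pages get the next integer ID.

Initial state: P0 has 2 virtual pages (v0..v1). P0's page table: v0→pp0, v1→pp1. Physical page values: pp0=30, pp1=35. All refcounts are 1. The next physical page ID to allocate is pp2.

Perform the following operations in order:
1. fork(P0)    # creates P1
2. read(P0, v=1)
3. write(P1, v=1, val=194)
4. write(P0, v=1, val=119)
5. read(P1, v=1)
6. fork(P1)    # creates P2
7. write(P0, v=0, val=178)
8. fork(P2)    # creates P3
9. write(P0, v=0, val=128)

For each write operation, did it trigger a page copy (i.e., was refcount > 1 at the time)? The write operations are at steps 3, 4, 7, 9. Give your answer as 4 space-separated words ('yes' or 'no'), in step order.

Op 1: fork(P0) -> P1. 2 ppages; refcounts: pp0:2 pp1:2
Op 2: read(P0, v1) -> 35. No state change.
Op 3: write(P1, v1, 194). refcount(pp1)=2>1 -> COPY to pp2. 3 ppages; refcounts: pp0:2 pp1:1 pp2:1
Op 4: write(P0, v1, 119). refcount(pp1)=1 -> write in place. 3 ppages; refcounts: pp0:2 pp1:1 pp2:1
Op 5: read(P1, v1) -> 194. No state change.
Op 6: fork(P1) -> P2. 3 ppages; refcounts: pp0:3 pp1:1 pp2:2
Op 7: write(P0, v0, 178). refcount(pp0)=3>1 -> COPY to pp3. 4 ppages; refcounts: pp0:2 pp1:1 pp2:2 pp3:1
Op 8: fork(P2) -> P3. 4 ppages; refcounts: pp0:3 pp1:1 pp2:3 pp3:1
Op 9: write(P0, v0, 128). refcount(pp3)=1 -> write in place. 4 ppages; refcounts: pp0:3 pp1:1 pp2:3 pp3:1

yes no yes no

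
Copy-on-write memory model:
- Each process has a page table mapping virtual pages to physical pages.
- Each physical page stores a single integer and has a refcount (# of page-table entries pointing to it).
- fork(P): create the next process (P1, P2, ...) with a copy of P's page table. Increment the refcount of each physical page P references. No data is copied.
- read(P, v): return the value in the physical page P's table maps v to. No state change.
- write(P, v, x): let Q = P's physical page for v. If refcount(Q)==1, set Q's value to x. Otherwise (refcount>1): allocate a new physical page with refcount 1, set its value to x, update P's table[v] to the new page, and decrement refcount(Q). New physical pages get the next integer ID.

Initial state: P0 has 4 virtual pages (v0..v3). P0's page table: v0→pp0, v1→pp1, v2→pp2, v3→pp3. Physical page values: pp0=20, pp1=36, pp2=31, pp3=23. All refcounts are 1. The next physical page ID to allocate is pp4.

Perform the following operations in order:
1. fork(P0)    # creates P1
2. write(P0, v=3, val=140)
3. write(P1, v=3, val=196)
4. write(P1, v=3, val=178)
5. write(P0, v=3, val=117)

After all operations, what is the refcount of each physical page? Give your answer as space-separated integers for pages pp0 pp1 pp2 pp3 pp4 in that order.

Op 1: fork(P0) -> P1. 4 ppages; refcounts: pp0:2 pp1:2 pp2:2 pp3:2
Op 2: write(P0, v3, 140). refcount(pp3)=2>1 -> COPY to pp4. 5 ppages; refcounts: pp0:2 pp1:2 pp2:2 pp3:1 pp4:1
Op 3: write(P1, v3, 196). refcount(pp3)=1 -> write in place. 5 ppages; refcounts: pp0:2 pp1:2 pp2:2 pp3:1 pp4:1
Op 4: write(P1, v3, 178). refcount(pp3)=1 -> write in place. 5 ppages; refcounts: pp0:2 pp1:2 pp2:2 pp3:1 pp4:1
Op 5: write(P0, v3, 117). refcount(pp4)=1 -> write in place. 5 ppages; refcounts: pp0:2 pp1:2 pp2:2 pp3:1 pp4:1

Answer: 2 2 2 1 1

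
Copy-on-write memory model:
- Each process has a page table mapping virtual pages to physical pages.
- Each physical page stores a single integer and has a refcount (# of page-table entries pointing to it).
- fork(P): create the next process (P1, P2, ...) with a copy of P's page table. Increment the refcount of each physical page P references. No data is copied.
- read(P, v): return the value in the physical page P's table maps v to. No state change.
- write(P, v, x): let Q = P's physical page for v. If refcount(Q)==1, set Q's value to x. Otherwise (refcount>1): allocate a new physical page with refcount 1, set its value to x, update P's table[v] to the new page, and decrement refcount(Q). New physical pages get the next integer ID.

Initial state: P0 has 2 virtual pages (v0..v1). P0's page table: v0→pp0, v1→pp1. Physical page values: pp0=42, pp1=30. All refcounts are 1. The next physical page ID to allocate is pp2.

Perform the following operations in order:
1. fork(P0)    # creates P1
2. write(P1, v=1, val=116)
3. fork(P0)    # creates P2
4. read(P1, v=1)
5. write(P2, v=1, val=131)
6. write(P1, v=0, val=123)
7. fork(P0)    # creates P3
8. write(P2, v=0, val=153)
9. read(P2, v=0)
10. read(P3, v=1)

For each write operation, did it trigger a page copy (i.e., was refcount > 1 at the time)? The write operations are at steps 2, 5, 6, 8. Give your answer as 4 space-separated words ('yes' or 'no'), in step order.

Op 1: fork(P0) -> P1. 2 ppages; refcounts: pp0:2 pp1:2
Op 2: write(P1, v1, 116). refcount(pp1)=2>1 -> COPY to pp2. 3 ppages; refcounts: pp0:2 pp1:1 pp2:1
Op 3: fork(P0) -> P2. 3 ppages; refcounts: pp0:3 pp1:2 pp2:1
Op 4: read(P1, v1) -> 116. No state change.
Op 5: write(P2, v1, 131). refcount(pp1)=2>1 -> COPY to pp3. 4 ppages; refcounts: pp0:3 pp1:1 pp2:1 pp3:1
Op 6: write(P1, v0, 123). refcount(pp0)=3>1 -> COPY to pp4. 5 ppages; refcounts: pp0:2 pp1:1 pp2:1 pp3:1 pp4:1
Op 7: fork(P0) -> P3. 5 ppages; refcounts: pp0:3 pp1:2 pp2:1 pp3:1 pp4:1
Op 8: write(P2, v0, 153). refcount(pp0)=3>1 -> COPY to pp5. 6 ppages; refcounts: pp0:2 pp1:2 pp2:1 pp3:1 pp4:1 pp5:1
Op 9: read(P2, v0) -> 153. No state change.
Op 10: read(P3, v1) -> 30. No state change.

yes yes yes yes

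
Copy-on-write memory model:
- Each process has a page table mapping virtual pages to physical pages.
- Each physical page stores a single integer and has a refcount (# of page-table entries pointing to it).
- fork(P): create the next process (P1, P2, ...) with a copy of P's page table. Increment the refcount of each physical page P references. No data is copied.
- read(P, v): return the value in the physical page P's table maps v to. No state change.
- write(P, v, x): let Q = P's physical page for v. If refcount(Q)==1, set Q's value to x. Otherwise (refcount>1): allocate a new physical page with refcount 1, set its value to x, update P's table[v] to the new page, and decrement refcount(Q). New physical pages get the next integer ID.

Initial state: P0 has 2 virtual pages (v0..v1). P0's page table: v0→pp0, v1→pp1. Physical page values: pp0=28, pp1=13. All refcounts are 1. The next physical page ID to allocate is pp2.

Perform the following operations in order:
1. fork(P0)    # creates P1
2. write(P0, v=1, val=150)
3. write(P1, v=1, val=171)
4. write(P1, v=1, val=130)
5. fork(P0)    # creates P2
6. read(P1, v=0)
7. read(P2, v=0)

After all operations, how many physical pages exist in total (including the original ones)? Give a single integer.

Answer: 3

Derivation:
Op 1: fork(P0) -> P1. 2 ppages; refcounts: pp0:2 pp1:2
Op 2: write(P0, v1, 150). refcount(pp1)=2>1 -> COPY to pp2. 3 ppages; refcounts: pp0:2 pp1:1 pp2:1
Op 3: write(P1, v1, 171). refcount(pp1)=1 -> write in place. 3 ppages; refcounts: pp0:2 pp1:1 pp2:1
Op 4: write(P1, v1, 130). refcount(pp1)=1 -> write in place. 3 ppages; refcounts: pp0:2 pp1:1 pp2:1
Op 5: fork(P0) -> P2. 3 ppages; refcounts: pp0:3 pp1:1 pp2:2
Op 6: read(P1, v0) -> 28. No state change.
Op 7: read(P2, v0) -> 28. No state change.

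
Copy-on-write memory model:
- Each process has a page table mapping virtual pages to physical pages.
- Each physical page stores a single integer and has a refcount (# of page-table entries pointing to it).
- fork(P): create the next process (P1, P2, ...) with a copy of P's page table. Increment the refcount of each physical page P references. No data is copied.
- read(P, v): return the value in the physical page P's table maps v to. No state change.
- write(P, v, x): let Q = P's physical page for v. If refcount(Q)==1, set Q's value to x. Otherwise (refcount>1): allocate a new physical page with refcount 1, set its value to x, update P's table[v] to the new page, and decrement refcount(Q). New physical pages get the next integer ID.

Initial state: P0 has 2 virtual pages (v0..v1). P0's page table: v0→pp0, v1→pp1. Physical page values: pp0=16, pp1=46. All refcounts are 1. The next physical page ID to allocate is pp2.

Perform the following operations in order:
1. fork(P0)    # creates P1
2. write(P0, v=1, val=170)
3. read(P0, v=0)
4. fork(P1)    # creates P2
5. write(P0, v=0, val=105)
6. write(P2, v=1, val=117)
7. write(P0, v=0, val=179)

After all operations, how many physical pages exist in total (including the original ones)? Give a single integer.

Answer: 5

Derivation:
Op 1: fork(P0) -> P1. 2 ppages; refcounts: pp0:2 pp1:2
Op 2: write(P0, v1, 170). refcount(pp1)=2>1 -> COPY to pp2. 3 ppages; refcounts: pp0:2 pp1:1 pp2:1
Op 3: read(P0, v0) -> 16. No state change.
Op 4: fork(P1) -> P2. 3 ppages; refcounts: pp0:3 pp1:2 pp2:1
Op 5: write(P0, v0, 105). refcount(pp0)=3>1 -> COPY to pp3. 4 ppages; refcounts: pp0:2 pp1:2 pp2:1 pp3:1
Op 6: write(P2, v1, 117). refcount(pp1)=2>1 -> COPY to pp4. 5 ppages; refcounts: pp0:2 pp1:1 pp2:1 pp3:1 pp4:1
Op 7: write(P0, v0, 179). refcount(pp3)=1 -> write in place. 5 ppages; refcounts: pp0:2 pp1:1 pp2:1 pp3:1 pp4:1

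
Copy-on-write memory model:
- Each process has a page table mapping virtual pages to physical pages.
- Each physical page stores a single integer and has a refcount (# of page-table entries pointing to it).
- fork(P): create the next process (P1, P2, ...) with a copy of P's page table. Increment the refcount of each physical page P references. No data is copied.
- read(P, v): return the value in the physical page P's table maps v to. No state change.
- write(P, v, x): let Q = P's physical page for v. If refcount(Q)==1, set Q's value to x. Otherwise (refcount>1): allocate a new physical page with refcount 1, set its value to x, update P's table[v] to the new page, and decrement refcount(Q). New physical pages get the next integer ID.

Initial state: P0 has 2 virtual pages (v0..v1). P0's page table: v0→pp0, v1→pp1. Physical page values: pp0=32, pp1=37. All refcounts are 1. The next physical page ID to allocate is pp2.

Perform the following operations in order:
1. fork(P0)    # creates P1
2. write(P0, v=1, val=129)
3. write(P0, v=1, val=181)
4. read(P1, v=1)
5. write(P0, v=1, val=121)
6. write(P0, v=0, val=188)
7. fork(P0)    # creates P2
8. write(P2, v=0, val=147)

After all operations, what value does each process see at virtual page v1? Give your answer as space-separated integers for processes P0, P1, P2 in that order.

Op 1: fork(P0) -> P1. 2 ppages; refcounts: pp0:2 pp1:2
Op 2: write(P0, v1, 129). refcount(pp1)=2>1 -> COPY to pp2. 3 ppages; refcounts: pp0:2 pp1:1 pp2:1
Op 3: write(P0, v1, 181). refcount(pp2)=1 -> write in place. 3 ppages; refcounts: pp0:2 pp1:1 pp2:1
Op 4: read(P1, v1) -> 37. No state change.
Op 5: write(P0, v1, 121). refcount(pp2)=1 -> write in place. 3 ppages; refcounts: pp0:2 pp1:1 pp2:1
Op 6: write(P0, v0, 188). refcount(pp0)=2>1 -> COPY to pp3. 4 ppages; refcounts: pp0:1 pp1:1 pp2:1 pp3:1
Op 7: fork(P0) -> P2. 4 ppages; refcounts: pp0:1 pp1:1 pp2:2 pp3:2
Op 8: write(P2, v0, 147). refcount(pp3)=2>1 -> COPY to pp4. 5 ppages; refcounts: pp0:1 pp1:1 pp2:2 pp3:1 pp4:1
P0: v1 -> pp2 = 121
P1: v1 -> pp1 = 37
P2: v1 -> pp2 = 121

Answer: 121 37 121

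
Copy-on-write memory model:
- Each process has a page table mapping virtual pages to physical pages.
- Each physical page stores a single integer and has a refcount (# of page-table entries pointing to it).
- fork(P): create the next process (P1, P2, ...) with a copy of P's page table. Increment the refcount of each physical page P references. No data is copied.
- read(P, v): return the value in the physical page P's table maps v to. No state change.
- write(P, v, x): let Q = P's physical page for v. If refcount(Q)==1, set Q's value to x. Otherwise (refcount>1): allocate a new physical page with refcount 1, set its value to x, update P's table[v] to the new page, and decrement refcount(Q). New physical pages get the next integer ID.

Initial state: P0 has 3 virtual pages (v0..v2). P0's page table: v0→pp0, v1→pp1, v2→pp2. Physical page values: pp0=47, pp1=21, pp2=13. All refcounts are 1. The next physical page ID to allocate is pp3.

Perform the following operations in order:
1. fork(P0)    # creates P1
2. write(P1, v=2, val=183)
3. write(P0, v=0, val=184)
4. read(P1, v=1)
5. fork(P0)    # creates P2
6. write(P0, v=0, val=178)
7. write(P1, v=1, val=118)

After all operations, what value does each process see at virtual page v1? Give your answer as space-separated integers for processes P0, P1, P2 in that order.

Answer: 21 118 21

Derivation:
Op 1: fork(P0) -> P1. 3 ppages; refcounts: pp0:2 pp1:2 pp2:2
Op 2: write(P1, v2, 183). refcount(pp2)=2>1 -> COPY to pp3. 4 ppages; refcounts: pp0:2 pp1:2 pp2:1 pp3:1
Op 3: write(P0, v0, 184). refcount(pp0)=2>1 -> COPY to pp4. 5 ppages; refcounts: pp0:1 pp1:2 pp2:1 pp3:1 pp4:1
Op 4: read(P1, v1) -> 21. No state change.
Op 5: fork(P0) -> P2. 5 ppages; refcounts: pp0:1 pp1:3 pp2:2 pp3:1 pp4:2
Op 6: write(P0, v0, 178). refcount(pp4)=2>1 -> COPY to pp5. 6 ppages; refcounts: pp0:1 pp1:3 pp2:2 pp3:1 pp4:1 pp5:1
Op 7: write(P1, v1, 118). refcount(pp1)=3>1 -> COPY to pp6. 7 ppages; refcounts: pp0:1 pp1:2 pp2:2 pp3:1 pp4:1 pp5:1 pp6:1
P0: v1 -> pp1 = 21
P1: v1 -> pp6 = 118
P2: v1 -> pp1 = 21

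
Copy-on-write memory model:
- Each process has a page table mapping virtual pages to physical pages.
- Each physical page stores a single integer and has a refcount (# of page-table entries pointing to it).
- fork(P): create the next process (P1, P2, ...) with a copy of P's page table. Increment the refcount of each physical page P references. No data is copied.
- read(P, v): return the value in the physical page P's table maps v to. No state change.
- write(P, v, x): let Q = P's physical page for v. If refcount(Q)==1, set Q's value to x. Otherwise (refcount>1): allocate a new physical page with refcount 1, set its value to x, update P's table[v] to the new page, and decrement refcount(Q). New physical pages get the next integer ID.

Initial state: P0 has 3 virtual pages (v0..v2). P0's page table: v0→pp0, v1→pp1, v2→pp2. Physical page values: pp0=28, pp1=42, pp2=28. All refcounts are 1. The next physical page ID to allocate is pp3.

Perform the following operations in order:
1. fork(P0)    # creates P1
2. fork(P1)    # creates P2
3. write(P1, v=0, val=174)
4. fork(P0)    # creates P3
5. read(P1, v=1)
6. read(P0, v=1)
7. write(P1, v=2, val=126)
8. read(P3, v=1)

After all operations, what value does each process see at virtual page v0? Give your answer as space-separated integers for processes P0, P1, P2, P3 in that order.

Op 1: fork(P0) -> P1. 3 ppages; refcounts: pp0:2 pp1:2 pp2:2
Op 2: fork(P1) -> P2. 3 ppages; refcounts: pp0:3 pp1:3 pp2:3
Op 3: write(P1, v0, 174). refcount(pp0)=3>1 -> COPY to pp3. 4 ppages; refcounts: pp0:2 pp1:3 pp2:3 pp3:1
Op 4: fork(P0) -> P3. 4 ppages; refcounts: pp0:3 pp1:4 pp2:4 pp3:1
Op 5: read(P1, v1) -> 42. No state change.
Op 6: read(P0, v1) -> 42. No state change.
Op 7: write(P1, v2, 126). refcount(pp2)=4>1 -> COPY to pp4. 5 ppages; refcounts: pp0:3 pp1:4 pp2:3 pp3:1 pp4:1
Op 8: read(P3, v1) -> 42. No state change.
P0: v0 -> pp0 = 28
P1: v0 -> pp3 = 174
P2: v0 -> pp0 = 28
P3: v0 -> pp0 = 28

Answer: 28 174 28 28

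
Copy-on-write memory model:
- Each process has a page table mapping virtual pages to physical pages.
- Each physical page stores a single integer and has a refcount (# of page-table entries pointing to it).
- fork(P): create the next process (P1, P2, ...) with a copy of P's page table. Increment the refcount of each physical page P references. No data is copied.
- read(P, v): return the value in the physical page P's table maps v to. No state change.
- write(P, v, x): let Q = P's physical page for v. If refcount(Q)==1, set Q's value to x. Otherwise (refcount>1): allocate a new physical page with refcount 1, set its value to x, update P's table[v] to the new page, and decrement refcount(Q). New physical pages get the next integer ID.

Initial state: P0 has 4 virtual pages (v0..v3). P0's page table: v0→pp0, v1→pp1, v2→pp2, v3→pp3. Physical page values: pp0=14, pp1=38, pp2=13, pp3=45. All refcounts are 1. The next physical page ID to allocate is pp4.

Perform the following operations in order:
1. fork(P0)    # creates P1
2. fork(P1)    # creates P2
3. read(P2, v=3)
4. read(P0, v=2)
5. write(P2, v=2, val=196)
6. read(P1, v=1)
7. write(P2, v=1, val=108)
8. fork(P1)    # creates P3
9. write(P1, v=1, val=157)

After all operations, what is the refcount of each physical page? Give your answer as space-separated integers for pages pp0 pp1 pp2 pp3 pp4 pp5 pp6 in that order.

Answer: 4 2 3 4 1 1 1

Derivation:
Op 1: fork(P0) -> P1. 4 ppages; refcounts: pp0:2 pp1:2 pp2:2 pp3:2
Op 2: fork(P1) -> P2. 4 ppages; refcounts: pp0:3 pp1:3 pp2:3 pp3:3
Op 3: read(P2, v3) -> 45. No state change.
Op 4: read(P0, v2) -> 13. No state change.
Op 5: write(P2, v2, 196). refcount(pp2)=3>1 -> COPY to pp4. 5 ppages; refcounts: pp0:3 pp1:3 pp2:2 pp3:3 pp4:1
Op 6: read(P1, v1) -> 38. No state change.
Op 7: write(P2, v1, 108). refcount(pp1)=3>1 -> COPY to pp5. 6 ppages; refcounts: pp0:3 pp1:2 pp2:2 pp3:3 pp4:1 pp5:1
Op 8: fork(P1) -> P3. 6 ppages; refcounts: pp0:4 pp1:3 pp2:3 pp3:4 pp4:1 pp5:1
Op 9: write(P1, v1, 157). refcount(pp1)=3>1 -> COPY to pp6. 7 ppages; refcounts: pp0:4 pp1:2 pp2:3 pp3:4 pp4:1 pp5:1 pp6:1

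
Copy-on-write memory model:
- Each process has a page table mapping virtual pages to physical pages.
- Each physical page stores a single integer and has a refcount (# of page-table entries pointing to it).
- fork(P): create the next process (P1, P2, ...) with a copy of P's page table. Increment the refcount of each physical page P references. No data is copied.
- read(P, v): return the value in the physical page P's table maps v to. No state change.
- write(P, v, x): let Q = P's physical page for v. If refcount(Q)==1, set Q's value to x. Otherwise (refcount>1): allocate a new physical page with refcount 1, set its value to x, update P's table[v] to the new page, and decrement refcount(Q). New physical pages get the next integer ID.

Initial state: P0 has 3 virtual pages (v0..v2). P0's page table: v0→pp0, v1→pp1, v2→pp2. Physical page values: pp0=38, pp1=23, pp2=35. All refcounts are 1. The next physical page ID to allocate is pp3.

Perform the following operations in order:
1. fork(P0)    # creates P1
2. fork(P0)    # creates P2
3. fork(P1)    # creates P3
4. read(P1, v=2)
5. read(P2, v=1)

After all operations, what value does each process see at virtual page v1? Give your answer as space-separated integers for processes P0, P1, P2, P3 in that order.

Op 1: fork(P0) -> P1. 3 ppages; refcounts: pp0:2 pp1:2 pp2:2
Op 2: fork(P0) -> P2. 3 ppages; refcounts: pp0:3 pp1:3 pp2:3
Op 3: fork(P1) -> P3. 3 ppages; refcounts: pp0:4 pp1:4 pp2:4
Op 4: read(P1, v2) -> 35. No state change.
Op 5: read(P2, v1) -> 23. No state change.
P0: v1 -> pp1 = 23
P1: v1 -> pp1 = 23
P2: v1 -> pp1 = 23
P3: v1 -> pp1 = 23

Answer: 23 23 23 23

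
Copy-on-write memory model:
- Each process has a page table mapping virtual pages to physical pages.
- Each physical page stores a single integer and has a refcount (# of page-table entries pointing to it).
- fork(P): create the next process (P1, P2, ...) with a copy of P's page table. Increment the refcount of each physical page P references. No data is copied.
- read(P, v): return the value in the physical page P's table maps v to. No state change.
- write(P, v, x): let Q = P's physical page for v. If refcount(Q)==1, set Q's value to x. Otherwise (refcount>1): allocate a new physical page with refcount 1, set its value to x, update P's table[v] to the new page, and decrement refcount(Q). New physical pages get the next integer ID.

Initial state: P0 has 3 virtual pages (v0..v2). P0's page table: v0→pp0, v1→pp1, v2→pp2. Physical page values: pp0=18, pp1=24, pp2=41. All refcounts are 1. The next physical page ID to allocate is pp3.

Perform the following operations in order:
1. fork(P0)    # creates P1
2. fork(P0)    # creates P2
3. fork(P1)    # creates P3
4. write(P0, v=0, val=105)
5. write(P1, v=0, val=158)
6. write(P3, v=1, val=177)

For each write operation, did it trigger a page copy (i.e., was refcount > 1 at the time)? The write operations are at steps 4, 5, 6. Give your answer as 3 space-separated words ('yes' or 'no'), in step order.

Op 1: fork(P0) -> P1. 3 ppages; refcounts: pp0:2 pp1:2 pp2:2
Op 2: fork(P0) -> P2. 3 ppages; refcounts: pp0:3 pp1:3 pp2:3
Op 3: fork(P1) -> P3. 3 ppages; refcounts: pp0:4 pp1:4 pp2:4
Op 4: write(P0, v0, 105). refcount(pp0)=4>1 -> COPY to pp3. 4 ppages; refcounts: pp0:3 pp1:4 pp2:4 pp3:1
Op 5: write(P1, v0, 158). refcount(pp0)=3>1 -> COPY to pp4. 5 ppages; refcounts: pp0:2 pp1:4 pp2:4 pp3:1 pp4:1
Op 6: write(P3, v1, 177). refcount(pp1)=4>1 -> COPY to pp5. 6 ppages; refcounts: pp0:2 pp1:3 pp2:4 pp3:1 pp4:1 pp5:1

yes yes yes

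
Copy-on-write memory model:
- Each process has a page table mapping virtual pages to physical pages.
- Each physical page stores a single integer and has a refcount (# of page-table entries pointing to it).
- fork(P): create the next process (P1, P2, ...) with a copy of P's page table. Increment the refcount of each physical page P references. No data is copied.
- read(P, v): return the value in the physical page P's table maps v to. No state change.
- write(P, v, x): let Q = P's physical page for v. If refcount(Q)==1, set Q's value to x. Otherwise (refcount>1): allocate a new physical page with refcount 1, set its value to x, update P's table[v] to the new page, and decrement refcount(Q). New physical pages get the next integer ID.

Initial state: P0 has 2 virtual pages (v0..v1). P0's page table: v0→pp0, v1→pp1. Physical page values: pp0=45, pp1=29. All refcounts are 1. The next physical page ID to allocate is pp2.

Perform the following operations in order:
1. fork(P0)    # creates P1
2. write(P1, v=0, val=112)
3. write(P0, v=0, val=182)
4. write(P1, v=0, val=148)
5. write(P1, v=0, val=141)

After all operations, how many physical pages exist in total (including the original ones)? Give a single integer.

Answer: 3

Derivation:
Op 1: fork(P0) -> P1. 2 ppages; refcounts: pp0:2 pp1:2
Op 2: write(P1, v0, 112). refcount(pp0)=2>1 -> COPY to pp2. 3 ppages; refcounts: pp0:1 pp1:2 pp2:1
Op 3: write(P0, v0, 182). refcount(pp0)=1 -> write in place. 3 ppages; refcounts: pp0:1 pp1:2 pp2:1
Op 4: write(P1, v0, 148). refcount(pp2)=1 -> write in place. 3 ppages; refcounts: pp0:1 pp1:2 pp2:1
Op 5: write(P1, v0, 141). refcount(pp2)=1 -> write in place. 3 ppages; refcounts: pp0:1 pp1:2 pp2:1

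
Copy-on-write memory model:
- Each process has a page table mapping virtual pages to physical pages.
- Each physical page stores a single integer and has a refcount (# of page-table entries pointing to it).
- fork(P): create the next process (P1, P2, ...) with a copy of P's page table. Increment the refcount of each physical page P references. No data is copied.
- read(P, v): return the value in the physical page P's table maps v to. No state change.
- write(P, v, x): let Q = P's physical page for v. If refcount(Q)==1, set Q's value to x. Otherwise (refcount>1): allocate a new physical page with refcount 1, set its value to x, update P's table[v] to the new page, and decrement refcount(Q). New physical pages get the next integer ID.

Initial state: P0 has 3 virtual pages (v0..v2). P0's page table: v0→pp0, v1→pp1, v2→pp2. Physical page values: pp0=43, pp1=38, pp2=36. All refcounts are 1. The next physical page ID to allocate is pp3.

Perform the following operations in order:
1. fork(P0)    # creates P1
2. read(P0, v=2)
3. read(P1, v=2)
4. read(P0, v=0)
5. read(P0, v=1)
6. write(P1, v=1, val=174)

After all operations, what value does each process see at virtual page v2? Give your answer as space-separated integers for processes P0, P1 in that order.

Answer: 36 36

Derivation:
Op 1: fork(P0) -> P1. 3 ppages; refcounts: pp0:2 pp1:2 pp2:2
Op 2: read(P0, v2) -> 36. No state change.
Op 3: read(P1, v2) -> 36. No state change.
Op 4: read(P0, v0) -> 43. No state change.
Op 5: read(P0, v1) -> 38. No state change.
Op 6: write(P1, v1, 174). refcount(pp1)=2>1 -> COPY to pp3. 4 ppages; refcounts: pp0:2 pp1:1 pp2:2 pp3:1
P0: v2 -> pp2 = 36
P1: v2 -> pp2 = 36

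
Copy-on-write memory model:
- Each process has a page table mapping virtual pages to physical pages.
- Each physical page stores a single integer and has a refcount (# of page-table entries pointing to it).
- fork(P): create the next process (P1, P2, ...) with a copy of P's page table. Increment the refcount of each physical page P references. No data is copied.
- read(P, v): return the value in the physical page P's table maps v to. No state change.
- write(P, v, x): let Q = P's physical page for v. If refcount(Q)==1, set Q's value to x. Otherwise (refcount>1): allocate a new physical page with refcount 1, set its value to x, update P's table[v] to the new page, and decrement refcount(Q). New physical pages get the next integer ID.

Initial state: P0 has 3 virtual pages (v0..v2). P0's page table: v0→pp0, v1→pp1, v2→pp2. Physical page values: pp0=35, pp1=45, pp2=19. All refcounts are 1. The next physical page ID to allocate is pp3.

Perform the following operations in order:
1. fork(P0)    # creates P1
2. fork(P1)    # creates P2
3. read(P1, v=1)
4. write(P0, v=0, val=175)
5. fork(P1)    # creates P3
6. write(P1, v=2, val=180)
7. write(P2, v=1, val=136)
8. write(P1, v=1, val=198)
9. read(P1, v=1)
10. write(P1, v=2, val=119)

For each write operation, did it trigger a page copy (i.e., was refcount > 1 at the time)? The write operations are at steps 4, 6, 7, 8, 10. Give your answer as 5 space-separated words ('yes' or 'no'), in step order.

Op 1: fork(P0) -> P1. 3 ppages; refcounts: pp0:2 pp1:2 pp2:2
Op 2: fork(P1) -> P2. 3 ppages; refcounts: pp0:3 pp1:3 pp2:3
Op 3: read(P1, v1) -> 45. No state change.
Op 4: write(P0, v0, 175). refcount(pp0)=3>1 -> COPY to pp3. 4 ppages; refcounts: pp0:2 pp1:3 pp2:3 pp3:1
Op 5: fork(P1) -> P3. 4 ppages; refcounts: pp0:3 pp1:4 pp2:4 pp3:1
Op 6: write(P1, v2, 180). refcount(pp2)=4>1 -> COPY to pp4. 5 ppages; refcounts: pp0:3 pp1:4 pp2:3 pp3:1 pp4:1
Op 7: write(P2, v1, 136). refcount(pp1)=4>1 -> COPY to pp5. 6 ppages; refcounts: pp0:3 pp1:3 pp2:3 pp3:1 pp4:1 pp5:1
Op 8: write(P1, v1, 198). refcount(pp1)=3>1 -> COPY to pp6. 7 ppages; refcounts: pp0:3 pp1:2 pp2:3 pp3:1 pp4:1 pp5:1 pp6:1
Op 9: read(P1, v1) -> 198. No state change.
Op 10: write(P1, v2, 119). refcount(pp4)=1 -> write in place. 7 ppages; refcounts: pp0:3 pp1:2 pp2:3 pp3:1 pp4:1 pp5:1 pp6:1

yes yes yes yes no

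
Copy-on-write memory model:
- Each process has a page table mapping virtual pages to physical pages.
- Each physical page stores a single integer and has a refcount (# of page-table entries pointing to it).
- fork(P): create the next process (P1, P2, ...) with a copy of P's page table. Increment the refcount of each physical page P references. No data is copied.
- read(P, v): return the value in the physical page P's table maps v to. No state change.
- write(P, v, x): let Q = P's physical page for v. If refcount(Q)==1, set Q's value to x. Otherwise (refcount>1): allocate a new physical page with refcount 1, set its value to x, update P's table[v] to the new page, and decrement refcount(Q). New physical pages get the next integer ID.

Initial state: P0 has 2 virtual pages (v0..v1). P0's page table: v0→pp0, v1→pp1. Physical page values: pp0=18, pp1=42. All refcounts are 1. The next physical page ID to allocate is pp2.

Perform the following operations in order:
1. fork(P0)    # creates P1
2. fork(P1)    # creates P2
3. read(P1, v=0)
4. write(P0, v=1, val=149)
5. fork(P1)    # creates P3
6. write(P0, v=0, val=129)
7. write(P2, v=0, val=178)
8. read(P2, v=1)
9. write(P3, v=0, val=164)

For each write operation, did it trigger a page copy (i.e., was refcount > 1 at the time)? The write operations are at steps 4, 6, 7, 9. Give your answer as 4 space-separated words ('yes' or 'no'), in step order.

Op 1: fork(P0) -> P1. 2 ppages; refcounts: pp0:2 pp1:2
Op 2: fork(P1) -> P2. 2 ppages; refcounts: pp0:3 pp1:3
Op 3: read(P1, v0) -> 18. No state change.
Op 4: write(P0, v1, 149). refcount(pp1)=3>1 -> COPY to pp2. 3 ppages; refcounts: pp0:3 pp1:2 pp2:1
Op 5: fork(P1) -> P3. 3 ppages; refcounts: pp0:4 pp1:3 pp2:1
Op 6: write(P0, v0, 129). refcount(pp0)=4>1 -> COPY to pp3. 4 ppages; refcounts: pp0:3 pp1:3 pp2:1 pp3:1
Op 7: write(P2, v0, 178). refcount(pp0)=3>1 -> COPY to pp4. 5 ppages; refcounts: pp0:2 pp1:3 pp2:1 pp3:1 pp4:1
Op 8: read(P2, v1) -> 42. No state change.
Op 9: write(P3, v0, 164). refcount(pp0)=2>1 -> COPY to pp5. 6 ppages; refcounts: pp0:1 pp1:3 pp2:1 pp3:1 pp4:1 pp5:1

yes yes yes yes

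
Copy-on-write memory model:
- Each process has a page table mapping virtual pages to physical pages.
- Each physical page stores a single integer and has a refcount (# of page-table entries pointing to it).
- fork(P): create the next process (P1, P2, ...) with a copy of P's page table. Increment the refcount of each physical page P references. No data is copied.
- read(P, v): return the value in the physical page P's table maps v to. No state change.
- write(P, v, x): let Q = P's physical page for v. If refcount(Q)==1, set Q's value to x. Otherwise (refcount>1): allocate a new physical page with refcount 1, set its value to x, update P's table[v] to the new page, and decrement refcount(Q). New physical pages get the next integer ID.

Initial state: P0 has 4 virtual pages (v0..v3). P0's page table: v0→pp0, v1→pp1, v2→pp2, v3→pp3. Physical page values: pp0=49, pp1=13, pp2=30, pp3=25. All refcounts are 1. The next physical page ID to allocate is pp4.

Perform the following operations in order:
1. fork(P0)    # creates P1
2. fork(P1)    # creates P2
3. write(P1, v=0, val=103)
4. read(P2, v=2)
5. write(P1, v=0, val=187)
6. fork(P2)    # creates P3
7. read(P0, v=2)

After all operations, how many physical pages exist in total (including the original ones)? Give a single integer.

Op 1: fork(P0) -> P1. 4 ppages; refcounts: pp0:2 pp1:2 pp2:2 pp3:2
Op 2: fork(P1) -> P2. 4 ppages; refcounts: pp0:3 pp1:3 pp2:3 pp3:3
Op 3: write(P1, v0, 103). refcount(pp0)=3>1 -> COPY to pp4. 5 ppages; refcounts: pp0:2 pp1:3 pp2:3 pp3:3 pp4:1
Op 4: read(P2, v2) -> 30. No state change.
Op 5: write(P1, v0, 187). refcount(pp4)=1 -> write in place. 5 ppages; refcounts: pp0:2 pp1:3 pp2:3 pp3:3 pp4:1
Op 6: fork(P2) -> P3. 5 ppages; refcounts: pp0:3 pp1:4 pp2:4 pp3:4 pp4:1
Op 7: read(P0, v2) -> 30. No state change.

Answer: 5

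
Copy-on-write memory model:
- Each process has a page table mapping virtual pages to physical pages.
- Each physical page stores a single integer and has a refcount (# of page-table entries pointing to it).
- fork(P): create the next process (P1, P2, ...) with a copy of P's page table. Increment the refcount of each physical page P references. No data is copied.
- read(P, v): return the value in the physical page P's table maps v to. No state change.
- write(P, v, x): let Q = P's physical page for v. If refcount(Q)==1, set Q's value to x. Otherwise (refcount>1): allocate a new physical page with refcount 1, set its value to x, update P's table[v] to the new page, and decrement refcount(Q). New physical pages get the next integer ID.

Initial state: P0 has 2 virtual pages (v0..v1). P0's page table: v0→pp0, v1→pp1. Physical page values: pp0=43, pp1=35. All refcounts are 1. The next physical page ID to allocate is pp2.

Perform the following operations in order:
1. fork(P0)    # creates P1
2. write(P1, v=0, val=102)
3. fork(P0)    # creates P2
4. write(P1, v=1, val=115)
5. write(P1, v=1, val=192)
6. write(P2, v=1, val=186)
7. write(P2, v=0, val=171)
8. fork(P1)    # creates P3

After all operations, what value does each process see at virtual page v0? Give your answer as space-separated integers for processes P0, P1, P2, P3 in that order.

Answer: 43 102 171 102

Derivation:
Op 1: fork(P0) -> P1. 2 ppages; refcounts: pp0:2 pp1:2
Op 2: write(P1, v0, 102). refcount(pp0)=2>1 -> COPY to pp2. 3 ppages; refcounts: pp0:1 pp1:2 pp2:1
Op 3: fork(P0) -> P2. 3 ppages; refcounts: pp0:2 pp1:3 pp2:1
Op 4: write(P1, v1, 115). refcount(pp1)=3>1 -> COPY to pp3. 4 ppages; refcounts: pp0:2 pp1:2 pp2:1 pp3:1
Op 5: write(P1, v1, 192). refcount(pp3)=1 -> write in place. 4 ppages; refcounts: pp0:2 pp1:2 pp2:1 pp3:1
Op 6: write(P2, v1, 186). refcount(pp1)=2>1 -> COPY to pp4. 5 ppages; refcounts: pp0:2 pp1:1 pp2:1 pp3:1 pp4:1
Op 7: write(P2, v0, 171). refcount(pp0)=2>1 -> COPY to pp5. 6 ppages; refcounts: pp0:1 pp1:1 pp2:1 pp3:1 pp4:1 pp5:1
Op 8: fork(P1) -> P3. 6 ppages; refcounts: pp0:1 pp1:1 pp2:2 pp3:2 pp4:1 pp5:1
P0: v0 -> pp0 = 43
P1: v0 -> pp2 = 102
P2: v0 -> pp5 = 171
P3: v0 -> pp2 = 102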